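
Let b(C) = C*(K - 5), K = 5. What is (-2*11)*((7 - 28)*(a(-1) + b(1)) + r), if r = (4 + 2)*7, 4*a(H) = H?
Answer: -2079/2 ≈ -1039.5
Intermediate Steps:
a(H) = H/4
r = 42 (r = 6*7 = 42)
b(C) = 0 (b(C) = C*(5 - 5) = C*0 = 0)
(-2*11)*((7 - 28)*(a(-1) + b(1)) + r) = (-2*11)*((7 - 28)*((¼)*(-1) + 0) + 42) = -22*(-21*(-¼ + 0) + 42) = -22*(-21*(-¼) + 42) = -22*(21/4 + 42) = -22*189/4 = -2079/2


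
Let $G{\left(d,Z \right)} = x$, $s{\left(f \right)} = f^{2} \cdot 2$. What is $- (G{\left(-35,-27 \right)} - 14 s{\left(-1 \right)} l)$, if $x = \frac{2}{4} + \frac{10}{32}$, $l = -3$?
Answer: $- \frac{1357}{16} \approx -84.813$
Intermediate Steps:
$s{\left(f \right)} = 2 f^{2}$
$x = \frac{13}{16}$ ($x = 2 \cdot \frac{1}{4} + 10 \cdot \frac{1}{32} = \frac{1}{2} + \frac{5}{16} = \frac{13}{16} \approx 0.8125$)
$G{\left(d,Z \right)} = \frac{13}{16}$
$- (G{\left(-35,-27 \right)} - 14 s{\left(-1 \right)} l) = - (\frac{13}{16} - 14 \cdot 2 \left(-1\right)^{2} \left(-3\right)) = - (\frac{13}{16} - 14 \cdot 2 \cdot 1 \left(-3\right)) = - (\frac{13}{16} - 14 \cdot 2 \left(-3\right)) = - (\frac{13}{16} - 28 \left(-3\right)) = - (\frac{13}{16} - -84) = - (\frac{13}{16} + 84) = \left(-1\right) \frac{1357}{16} = - \frac{1357}{16}$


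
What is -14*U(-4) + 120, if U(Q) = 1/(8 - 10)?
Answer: 127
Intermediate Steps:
U(Q) = -½ (U(Q) = 1/(-2) = -½)
-14*U(-4) + 120 = -14*(-½) + 120 = 7 + 120 = 127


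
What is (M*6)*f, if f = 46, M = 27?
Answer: 7452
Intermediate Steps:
(M*6)*f = (27*6)*46 = 162*46 = 7452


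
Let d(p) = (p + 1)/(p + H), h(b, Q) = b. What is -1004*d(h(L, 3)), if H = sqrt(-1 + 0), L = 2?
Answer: -6024/5 + 3012*I/5 ≈ -1204.8 + 602.4*I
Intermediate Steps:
H = I (H = sqrt(-1) = I ≈ 1.0*I)
d(p) = (1 + p)/(I + p) (d(p) = (p + 1)/(p + I) = (1 + p)/(I + p))
-1004*d(h(L, 3)) = -1004*(1 + 2)/(I + 2) = -1004*3/(2 + I) = -1004*(2 - I)/5*3 = -3012*(2 - I)/5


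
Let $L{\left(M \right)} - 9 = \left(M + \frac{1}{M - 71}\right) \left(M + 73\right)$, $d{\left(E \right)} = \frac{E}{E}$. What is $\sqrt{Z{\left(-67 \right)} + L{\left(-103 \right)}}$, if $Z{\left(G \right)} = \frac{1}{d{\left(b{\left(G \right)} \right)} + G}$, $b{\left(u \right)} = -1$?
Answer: $\frac{\sqrt{11353440318}}{1914} \approx 55.67$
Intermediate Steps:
$d{\left(E \right)} = 1$
$L{\left(M \right)} = 9 + \left(73 + M\right) \left(M + \frac{1}{-71 + M}\right)$ ($L{\left(M \right)} = 9 + \left(M + \frac{1}{M - 71}\right) \left(M + 73\right) = 9 + \left(M + \frac{1}{-71 + M}\right) \left(73 + M\right) = 9 + \left(73 + M\right) \left(M + \frac{1}{-71 + M}\right)$)
$Z{\left(G \right)} = \frac{1}{1 + G}$
$\sqrt{Z{\left(-67 \right)} + L{\left(-103 \right)}} = \sqrt{\frac{1}{1 - 67} + \frac{-566 + \left(-103\right)^{3} - -532819 + 2 \left(-103\right)^{2}}{-71 - 103}} = \sqrt{\frac{1}{-66} + \frac{-566 - 1092727 + 532819 + 2 \cdot 10609}{-174}} = \sqrt{- \frac{1}{66} - \frac{-566 - 1092727 + 532819 + 21218}{174}} = \sqrt{- \frac{1}{66} - - \frac{89876}{29}} = \sqrt{- \frac{1}{66} + \frac{89876}{29}} = \sqrt{\frac{5931787}{1914}} = \frac{\sqrt{11353440318}}{1914}$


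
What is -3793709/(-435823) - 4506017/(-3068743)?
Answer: 367722804994/36146723797 ≈ 10.173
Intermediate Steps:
-3793709/(-435823) - 4506017/(-3068743) = -3793709*(-1/435823) - 4506017*(-1/3068743) = 3793709/435823 + 4506017/3068743 = 367722804994/36146723797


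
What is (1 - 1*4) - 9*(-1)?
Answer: 6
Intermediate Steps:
(1 - 1*4) - 9*(-1) = (1 - 4) + 9 = -3 + 9 = 6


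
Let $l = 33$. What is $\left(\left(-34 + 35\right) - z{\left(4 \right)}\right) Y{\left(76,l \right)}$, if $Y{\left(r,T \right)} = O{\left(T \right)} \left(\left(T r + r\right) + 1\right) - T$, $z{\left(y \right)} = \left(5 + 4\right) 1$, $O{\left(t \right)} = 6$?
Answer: $-123816$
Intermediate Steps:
$z{\left(y \right)} = 9$ ($z{\left(y \right)} = 9 \cdot 1 = 9$)
$Y{\left(r,T \right)} = 6 - T + 6 r + 6 T r$ ($Y{\left(r,T \right)} = 6 \left(\left(T r + r\right) + 1\right) - T = 6 \left(\left(r + T r\right) + 1\right) - T = 6 \left(1 + r + T r\right) - T = \left(6 + 6 r + 6 T r\right) - T = 6 - T + 6 r + 6 T r$)
$\left(\left(-34 + 35\right) - z{\left(4 \right)}\right) Y{\left(76,l \right)} = \left(\left(-34 + 35\right) - 9\right) \left(6 - 33 + 6 \cdot 76 + 6 \cdot 33 \cdot 76\right) = \left(1 - 9\right) \left(6 - 33 + 456 + 15048\right) = \left(-8\right) 15477 = -123816$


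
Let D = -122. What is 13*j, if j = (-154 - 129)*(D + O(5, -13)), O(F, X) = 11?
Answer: 408369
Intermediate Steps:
j = 31413 (j = (-154 - 129)*(-122 + 11) = -283*(-111) = 31413)
13*j = 13*31413 = 408369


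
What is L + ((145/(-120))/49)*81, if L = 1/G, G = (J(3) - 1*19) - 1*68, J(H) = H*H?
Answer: -30733/15288 ≈ -2.0103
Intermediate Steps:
J(H) = H²
G = -78 (G = (3² - 1*19) - 1*68 = (9 - 19) - 68 = -10 - 68 = -78)
L = -1/78 (L = 1/(-78) = -1/78 ≈ -0.012821)
L + ((145/(-120))/49)*81 = -1/78 + ((145/(-120))/49)*81 = -1/78 + ((145*(-1/120))*(1/49))*81 = -1/78 - 29/24*1/49*81 = -1/78 - 29/1176*81 = -1/78 - 783/392 = -30733/15288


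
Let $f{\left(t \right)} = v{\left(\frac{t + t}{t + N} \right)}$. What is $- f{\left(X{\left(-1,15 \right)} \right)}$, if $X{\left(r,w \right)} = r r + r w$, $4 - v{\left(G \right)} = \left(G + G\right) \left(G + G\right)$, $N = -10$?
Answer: $\frac{13}{9} \approx 1.4444$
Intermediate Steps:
$v{\left(G \right)} = 4 - 4 G^{2}$ ($v{\left(G \right)} = 4 - \left(G + G\right) \left(G + G\right) = 4 - 2 G 2 G = 4 - 4 G^{2}$)
$X{\left(r,w \right)} = r^{2} + r w$
$f{\left(t \right)} = 4 - \frac{16 t^{2}}{\left(-10 + t\right)^{2}}$ ($f{\left(t \right)} = 4 - 4 \left(\frac{t + t}{t - 10}\right)^{2} = 4 - 4 \left(\frac{2 t}{-10 + t}\right)^{2} = 4 - 4 \frac{4 t^{2}}{\left(-10 + t\right)^{2}} = 4 - \frac{16 t^{2}}{\left(-10 + t\right)^{2}}$)
$- f{\left(X{\left(-1,15 \right)} \right)} = - (4 - \frac{16 \left(- (-1 + 15)\right)^{2}}{\left(-10 - \left(-1 + 15\right)\right)^{2}}) = - (4 - \frac{16 \left(\left(-1\right) 14\right)^{2}}{\left(-10 - 14\right)^{2}}) = - (4 - \frac{16 \left(-14\right)^{2}}{\left(-10 - 14\right)^{2}}) = - (4 - \frac{3136}{576}) = - (4 - 3136 \cdot \frac{1}{576}) = - (4 - \frac{49}{9}) = \left(-1\right) \left(- \frac{13}{9}\right) = \frac{13}{9}$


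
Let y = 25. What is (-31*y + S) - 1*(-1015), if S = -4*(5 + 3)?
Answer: 208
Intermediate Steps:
S = -32 (S = -4*8 = -32)
(-31*y + S) - 1*(-1015) = (-31*25 - 32) - 1*(-1015) = (-775 - 32) + 1015 = -807 + 1015 = 208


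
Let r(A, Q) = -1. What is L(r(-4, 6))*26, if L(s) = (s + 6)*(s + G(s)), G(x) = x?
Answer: -260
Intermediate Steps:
L(s) = 2*s*(6 + s) (L(s) = (s + 6)*(s + s) = (6 + s)*(2*s) = 2*s*(6 + s))
L(r(-4, 6))*26 = (2*(-1)*(6 - 1))*26 = (2*(-1)*5)*26 = -10*26 = -260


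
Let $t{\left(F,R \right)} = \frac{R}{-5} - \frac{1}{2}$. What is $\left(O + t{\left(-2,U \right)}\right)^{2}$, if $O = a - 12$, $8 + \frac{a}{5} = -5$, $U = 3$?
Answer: $\frac{609961}{100} \approx 6099.6$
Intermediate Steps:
$a = -65$ ($a = -40 + 5 \left(-5\right) = -40 - 25 = -65$)
$t{\left(F,R \right)} = - \frac{1}{2} - \frac{R}{5}$ ($t{\left(F,R \right)} = R \left(- \frac{1}{5}\right) - \frac{1}{2} = - \frac{R}{5} - \frac{1}{2} = - \frac{1}{2} - \frac{R}{5}$)
$O = -77$ ($O = -65 - 12 = -77$)
$\left(O + t{\left(-2,U \right)}\right)^{2} = \left(-77 - \frac{11}{10}\right)^{2} = \left(- \frac{781}{10}\right)^{2} = \frac{609961}{100}$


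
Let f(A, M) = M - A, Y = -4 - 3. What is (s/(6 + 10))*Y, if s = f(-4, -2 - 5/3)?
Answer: -7/48 ≈ -0.14583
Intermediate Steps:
Y = -7
s = ⅓ (s = (-2 - 5/3) - 1*(-4) = (-2 - 5*⅓) + 4 = (-2 - 5/3) + 4 = -11/3 + 4 = ⅓ ≈ 0.33333)
(s/(6 + 10))*Y = ((⅓)/(6 + 10))*(-7) = ((⅓)/16)*(-7) = ((1/16)*(⅓))*(-7) = (1/48)*(-7) = -7/48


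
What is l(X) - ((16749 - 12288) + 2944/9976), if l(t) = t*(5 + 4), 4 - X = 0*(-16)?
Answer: -5518343/1247 ≈ -4425.3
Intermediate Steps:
X = 4 (X = 4 - 0*(-16) = 4 - 1*0 = 4 + 0 = 4)
l(t) = 9*t (l(t) = t*9 = 9*t)
l(X) - ((16749 - 12288) + 2944/9976) = 9*4 - ((16749 - 12288) + 2944/9976) = 36 - (4461 + 2944*(1/9976)) = 36 - (4461 + 368/1247) = 36 - 1*5563235/1247 = 36 - 5563235/1247 = -5518343/1247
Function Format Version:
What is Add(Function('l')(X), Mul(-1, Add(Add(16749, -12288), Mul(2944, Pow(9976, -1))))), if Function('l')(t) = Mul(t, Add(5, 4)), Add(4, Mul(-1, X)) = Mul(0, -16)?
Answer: Rational(-5518343, 1247) ≈ -4425.3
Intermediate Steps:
X = 4 (X = Add(4, Mul(-1, Mul(0, -16))) = Add(4, Mul(-1, 0)) = Add(4, 0) = 4)
Function('l')(t) = Mul(9, t) (Function('l')(t) = Mul(t, 9) = Mul(9, t))
Add(Function('l')(X), Mul(-1, Add(Add(16749, -12288), Mul(2944, Pow(9976, -1))))) = Add(Mul(9, 4), Mul(-1, Add(Add(16749, -12288), Mul(2944, Pow(9976, -1))))) = Add(36, Mul(-1, Add(4461, Mul(2944, Rational(1, 9976))))) = Add(36, Mul(-1, Add(4461, Rational(368, 1247)))) = Add(36, Mul(-1, Rational(5563235, 1247))) = Add(36, Rational(-5563235, 1247)) = Rational(-5518343, 1247)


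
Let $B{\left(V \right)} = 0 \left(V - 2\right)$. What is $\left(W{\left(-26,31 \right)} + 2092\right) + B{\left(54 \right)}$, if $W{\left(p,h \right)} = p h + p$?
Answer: $1260$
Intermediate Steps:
$B{\left(V \right)} = 0$ ($B{\left(V \right)} = 0 \left(-2 + V\right) = 0$)
$W{\left(p,h \right)} = p + h p$ ($W{\left(p,h \right)} = h p + p = p + h p$)
$\left(W{\left(-26,31 \right)} + 2092\right) + B{\left(54 \right)} = \left(- 26 \left(1 + 31\right) + 2092\right) + 0 = \left(\left(-26\right) 32 + 2092\right) + 0 = \left(-832 + 2092\right) + 0 = 1260 + 0 = 1260$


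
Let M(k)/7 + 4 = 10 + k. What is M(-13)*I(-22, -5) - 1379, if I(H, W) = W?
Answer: -1134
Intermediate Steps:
M(k) = 42 + 7*k (M(k) = -28 + 7*(10 + k) = -28 + (70 + 7*k) = 42 + 7*k)
M(-13)*I(-22, -5) - 1379 = (42 + 7*(-13))*(-5) - 1379 = (42 - 91)*(-5) - 1379 = -49*(-5) - 1379 = 245 - 1379 = -1134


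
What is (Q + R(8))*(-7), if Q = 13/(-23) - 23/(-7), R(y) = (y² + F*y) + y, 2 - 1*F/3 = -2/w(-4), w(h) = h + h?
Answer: -18792/23 ≈ -817.04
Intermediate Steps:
w(h) = 2*h
F = 21/4 (F = 6 - (-6)/(2*(-4)) = 6 - (-6)/(-8) = 6 - (-6)*(-1)/8 = 6 - 3*¼ = 6 - ¾ = 21/4 ≈ 5.2500)
R(y) = y² + 25*y/4 (R(y) = (y² + 21*y/4) + y = y² + 25*y/4)
Q = 438/161 (Q = 13*(-1/23) - 23*(-⅐) = -13/23 + 23/7 = 438/161 ≈ 2.7205)
(Q + R(8))*(-7) = (438/161 + (¼)*8*(25 + 4*8))*(-7) = (438/161 + (¼)*8*(25 + 32))*(-7) = (438/161 + (¼)*8*57)*(-7) = (438/161 + 114)*(-7) = (18792/161)*(-7) = -18792/23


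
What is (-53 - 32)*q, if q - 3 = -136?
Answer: 11305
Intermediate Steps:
q = -133 (q = 3 - 136 = -133)
(-53 - 32)*q = (-53 - 32)*(-133) = -85*(-133) = 11305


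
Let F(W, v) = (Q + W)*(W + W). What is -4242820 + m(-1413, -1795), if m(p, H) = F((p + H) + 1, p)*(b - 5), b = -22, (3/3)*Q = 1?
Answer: -559451488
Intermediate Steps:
Q = 1
F(W, v) = 2*W*(1 + W) (F(W, v) = (1 + W)*(W + W) = (1 + W)*(2*W) = 2*W*(1 + W))
m(p, H) = -54*(1 + H + p)*(2 + H + p) (m(p, H) = (2*((p + H) + 1)*(1 + ((p + H) + 1)))*(-22 - 5) = (2*((H + p) + 1)*(1 + ((H + p) + 1)))*(-27) = (2*(1 + H + p)*(1 + (1 + H + p)))*(-27) = (2*(1 + H + p)*(2 + H + p))*(-27) = -54*(1 + H + p)*(2 + H + p))
-4242820 + m(-1413, -1795) = -4242820 - 54*(1 - 1795 - 1413)*(2 - 1795 - 1413) = -4242820 - 54*(-3207)*(-3206) = -4242820 - 555208668 = -559451488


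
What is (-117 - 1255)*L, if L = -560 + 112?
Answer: 614656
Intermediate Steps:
L = -448
(-117 - 1255)*L = (-117 - 1255)*(-448) = -1372*(-448) = 614656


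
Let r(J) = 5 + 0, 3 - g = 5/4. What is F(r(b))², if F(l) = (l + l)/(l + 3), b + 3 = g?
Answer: 25/16 ≈ 1.5625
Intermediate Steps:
g = 7/4 (g = 3 - 5/4 = 7/4 ≈ 1.7500)
b = -5/4 (b = -3 + 7/4 = -5/4 ≈ -1.2500)
r(J) = 5
F(l) = 2*l/(3 + l) (F(l) = (2*l)/(3 + l) = 2*l/(3 + l))
F(r(b))² = (2*5/(3 + 5))² = (2*5/8)² = (2*5*(⅛))² = (5/4)² = 25/16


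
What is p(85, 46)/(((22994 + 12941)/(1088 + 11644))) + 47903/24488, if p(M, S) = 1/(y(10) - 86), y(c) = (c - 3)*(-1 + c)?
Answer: 39280287799/20239454440 ≈ 1.9408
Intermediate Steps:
y(c) = (-1 + c)*(-3 + c) (y(c) = (-3 + c)*(-1 + c) = (-1 + c)*(-3 + c))
p(M, S) = -1/23 (p(M, S) = 1/((3 + 10² - 4*10) - 86) = 1/((3 + 100 - 40) - 86) = 1/(63 - 86) = 1/(-23) = -1/23)
p(85, 46)/(((22994 + 12941)/(1088 + 11644))) + 47903/24488 = -(1088 + 11644)/(22994 + 12941)/23 + 47903/24488 = -1/(23*(35935/12732)) + 47903*(1/24488) = -1/(23*(35935*(1/12732))) + 47903/24488 = -1/(23*35935/12732) + 47903/24488 = -1/23*12732/35935 + 47903/24488 = -12732/826505 + 47903/24488 = 39280287799/20239454440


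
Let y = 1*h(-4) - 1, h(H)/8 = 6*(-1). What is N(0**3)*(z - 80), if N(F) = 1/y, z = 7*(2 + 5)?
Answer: 31/49 ≈ 0.63265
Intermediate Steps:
h(H) = -48 (h(H) = 8*(6*(-1)) = 8*(-6) = -48)
z = 49 (z = 7*7 = 49)
y = -49 (y = 1*(-48) - 1 = -48 - 1 = -49)
N(F) = -1/49 (N(F) = 1/(-49) = -1/49)
N(0**3)*(z - 80) = -(49 - 80)/49 = -1/49*(-31) = 31/49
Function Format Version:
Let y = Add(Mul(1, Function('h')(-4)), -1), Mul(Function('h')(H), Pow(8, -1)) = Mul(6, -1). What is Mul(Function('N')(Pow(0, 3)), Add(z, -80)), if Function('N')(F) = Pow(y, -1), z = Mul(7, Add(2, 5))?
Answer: Rational(31, 49) ≈ 0.63265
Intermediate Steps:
Function('h')(H) = -48 (Function('h')(H) = Mul(8, Mul(6, -1)) = Mul(8, -6) = -48)
z = 49 (z = Mul(7, 7) = 49)
y = -49 (y = Add(Mul(1, -48), -1) = Add(-48, -1) = -49)
Function('N')(F) = Rational(-1, 49) (Function('N')(F) = Pow(-49, -1) = Rational(-1, 49))
Mul(Function('N')(Pow(0, 3)), Add(z, -80)) = Mul(Rational(-1, 49), Add(49, -80)) = Mul(Rational(-1, 49), -31) = Rational(31, 49)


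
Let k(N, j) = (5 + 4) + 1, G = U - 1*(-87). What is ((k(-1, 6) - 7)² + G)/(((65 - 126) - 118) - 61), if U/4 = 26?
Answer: -⅚ ≈ -0.83333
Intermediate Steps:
U = 104 (U = 4*26 = 104)
G = 191 (G = 104 - 1*(-87) = 104 + 87 = 191)
k(N, j) = 10 (k(N, j) = 9 + 1 = 10)
((k(-1, 6) - 7)² + G)/(((65 - 126) - 118) - 61) = ((10 - 7)² + 191)/(((65 - 126) - 118) - 61) = (3² + 191)/((-61 - 118) - 61) = (9 + 191)/(-179 - 61) = 200/(-240) = 200*(-1/240) = -⅚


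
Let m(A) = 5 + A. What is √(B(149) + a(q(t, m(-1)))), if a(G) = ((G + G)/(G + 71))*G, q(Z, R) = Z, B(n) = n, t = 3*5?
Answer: 2*√71294/43 ≈ 12.419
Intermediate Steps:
t = 15
a(G) = 2*G²/(71 + G) (a(G) = ((2*G)/(71 + G))*G = (2*G/(71 + G))*G = 2*G²/(71 + G))
√(B(149) + a(q(t, m(-1)))) = √(149 + 2*15²/(71 + 15)) = √(149 + 2*225/86) = √(149 + 2*225*(1/86)) = √(149 + 225/43) = √(6632/43) = 2*√71294/43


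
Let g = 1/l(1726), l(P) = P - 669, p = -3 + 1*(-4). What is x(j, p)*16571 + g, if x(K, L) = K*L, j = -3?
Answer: 367826488/1057 ≈ 3.4799e+5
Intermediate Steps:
p = -7 (p = -3 - 4 = -7)
l(P) = -669 + P
g = 1/1057 (g = 1/(-669 + 1726) = 1/1057 ≈ 0.00094607)
x(j, p)*16571 + g = -3*(-7)*16571 + 1/1057 = 21*16571 + 1/1057 = 347991 + 1/1057 = 367826488/1057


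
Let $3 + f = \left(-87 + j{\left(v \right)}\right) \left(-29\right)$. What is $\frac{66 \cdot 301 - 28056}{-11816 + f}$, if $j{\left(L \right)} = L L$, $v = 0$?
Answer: $\frac{585}{664} \approx 0.88102$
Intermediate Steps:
$j{\left(L \right)} = L^{2}$
$f = 2520$ ($f = -3 + \left(-87 + 0^{2}\right) \left(-29\right) = -3 + \left(-87 + 0\right) \left(-29\right) = -3 - -2523 = -3 + 2523 = 2520$)
$\frac{66 \cdot 301 - 28056}{-11816 + f} = \frac{66 \cdot 301 - 28056}{-11816 + 2520} = \frac{19866 - 28056}{-9296} = \left(-8190\right) \left(- \frac{1}{9296}\right) = \frac{585}{664}$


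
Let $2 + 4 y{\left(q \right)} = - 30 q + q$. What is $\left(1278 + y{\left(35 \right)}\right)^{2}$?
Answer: $\frac{16769025}{16} \approx 1.0481 \cdot 10^{6}$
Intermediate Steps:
$y{\left(q \right)} = - \frac{1}{2} - \frac{29 q}{4}$ ($y{\left(q \right)} = - \frac{1}{2} + \frac{- 30 q + q}{4} = - \frac{1}{2} + \frac{\left(-29\right) q}{4} = - \frac{1}{2} - \frac{29 q}{4}$)
$\left(1278 + y{\left(35 \right)}\right)^{2} = \left(1278 - \frac{1017}{4}\right)^{2} = \left(\frac{4095}{4}\right)^{2} = \frac{16769025}{16}$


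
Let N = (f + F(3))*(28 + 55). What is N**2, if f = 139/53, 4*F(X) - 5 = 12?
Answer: 14624306761/44944 ≈ 3.2539e+5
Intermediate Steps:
F(X) = 17/4 (F(X) = 5/4 + (1/4)*12 = 5/4 + 3 = 17/4)
f = 139/53 (f = 139*(1/53) = 139/53 ≈ 2.6226)
N = 120931/212 (N = (139/53 + 17/4)*(28 + 55) = (1457/212)*83 = 120931/212 ≈ 570.43)
N**2 = (120931/212)**2 = 14624306761/44944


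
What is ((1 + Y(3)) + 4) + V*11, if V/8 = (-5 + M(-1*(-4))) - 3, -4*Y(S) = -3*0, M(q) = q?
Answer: -347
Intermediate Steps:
Y(S) = 0 (Y(S) = -(-3)*0/4 = -¼*0 = 0)
V = -32 (V = 8*((-5 - 1*(-4)) - 3) = 8*((-5 + 4) - 3) = 8*(-1 - 3) = 8*(-4) = -32)
((1 + Y(3)) + 4) + V*11 = ((1 + 0) + 4) - 32*11 = (1 + 4) - 352 = 5 - 352 = -347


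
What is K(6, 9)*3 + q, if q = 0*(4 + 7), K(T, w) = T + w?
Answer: 45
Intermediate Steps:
q = 0 (q = 0*11 = 0)
K(6, 9)*3 + q = (6 + 9)*3 + 0 = 15*3 + 0 = 45 + 0 = 45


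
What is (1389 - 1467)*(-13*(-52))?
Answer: -52728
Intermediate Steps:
(1389 - 1467)*(-13*(-52)) = -78*676 = -52728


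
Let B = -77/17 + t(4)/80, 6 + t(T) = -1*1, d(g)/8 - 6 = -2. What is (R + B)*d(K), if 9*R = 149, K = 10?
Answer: 292258/765 ≈ 382.04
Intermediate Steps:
R = 149/9 (R = (⅑)*149 = 149/9 ≈ 16.556)
d(g) = 32 (d(g) = 48 + 8*(-2) = 48 - 16 = 32)
t(T) = -7 (t(T) = -6 - 1*1 = -6 - 1 = -7)
B = -6279/1360 (B = -77/17 - 7/80 = -6279/1360 ≈ -4.6169)
(R + B)*d(K) = (149/9 - 6279/1360)*32 = (146129/12240)*32 = 292258/765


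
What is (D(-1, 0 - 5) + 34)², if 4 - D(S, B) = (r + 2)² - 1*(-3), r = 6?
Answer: 841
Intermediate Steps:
D(S, B) = -63 (D(S, B) = 4 - ((6 + 2)² - 1*(-3)) = 4 - (8² + 3) = 4 - (64 + 3) = 4 - 1*67 = 4 - 67 = -63)
(D(-1, 0 - 5) + 34)² = (-63 + 34)² = (-29)² = 841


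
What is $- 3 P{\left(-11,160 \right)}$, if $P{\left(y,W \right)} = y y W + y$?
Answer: $-58047$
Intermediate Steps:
$P{\left(y,W \right)} = y + W y^{2}$ ($P{\left(y,W \right)} = y^{2} W + y = W y^{2} + y = y + W y^{2}$)
$- 3 P{\left(-11,160 \right)} = - 3 \left(- 11 \left(1 + 160 \left(-11\right)\right)\right) = - 3 \left(- 11 \left(1 - 1760\right)\right) = - 3 \left(\left(-11\right) \left(-1759\right)\right) = \left(-3\right) 19349 = -58047$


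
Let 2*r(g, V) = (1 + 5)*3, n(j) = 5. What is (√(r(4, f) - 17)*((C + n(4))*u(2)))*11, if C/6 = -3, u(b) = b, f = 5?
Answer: -572*I*√2 ≈ -808.93*I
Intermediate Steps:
r(g, V) = 9 (r(g, V) = ((1 + 5)*3)/2 = (6*3)/2 = (½)*18 = 9)
C = -18 (C = 6*(-3) = -18)
(√(r(4, f) - 17)*((C + n(4))*u(2)))*11 = (√(9 - 17)*((-18 + 5)*2))*11 = (√(-8)*(-13*2))*11 = ((2*I*√2)*(-26))*11 = -52*I*√2*11 = -572*I*√2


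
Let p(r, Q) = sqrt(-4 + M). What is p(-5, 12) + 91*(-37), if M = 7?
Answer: -3367 + sqrt(3) ≈ -3365.3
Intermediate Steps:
p(r, Q) = sqrt(3) (p(r, Q) = sqrt(-4 + 7) = sqrt(3))
p(-5, 12) + 91*(-37) = sqrt(3) + 91*(-37) = sqrt(3) - 3367 = -3367 + sqrt(3)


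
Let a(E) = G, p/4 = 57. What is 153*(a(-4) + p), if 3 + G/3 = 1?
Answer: 33966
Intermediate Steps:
p = 228 (p = 4*57 = 228)
G = -6 (G = -9 + 3*1 = -9 + 3 = -6)
a(E) = -6
153*(a(-4) + p) = 153*(-6 + 228) = 153*222 = 33966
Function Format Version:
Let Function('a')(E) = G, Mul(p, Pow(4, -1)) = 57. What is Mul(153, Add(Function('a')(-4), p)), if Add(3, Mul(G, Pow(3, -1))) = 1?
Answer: 33966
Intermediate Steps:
p = 228 (p = Mul(4, 57) = 228)
G = -6 (G = Add(-9, Mul(3, 1)) = Add(-9, 3) = -6)
Function('a')(E) = -6
Mul(153, Add(Function('a')(-4), p)) = Mul(153, Add(-6, 228)) = Mul(153, 222) = 33966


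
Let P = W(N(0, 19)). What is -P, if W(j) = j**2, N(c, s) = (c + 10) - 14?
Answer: -16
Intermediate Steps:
N(c, s) = -4 + c (N(c, s) = (10 + c) - 14 = -4 + c)
P = 16 (P = (-4 + 0)**2 = (-4)**2 = 16)
-P = -1*16 = -16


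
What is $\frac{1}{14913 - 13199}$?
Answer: $\frac{1}{1714} \approx 0.00058343$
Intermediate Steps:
$\frac{1}{14913 - 13199} = \frac{1}{1714}$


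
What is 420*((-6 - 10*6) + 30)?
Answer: -15120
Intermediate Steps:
420*((-6 - 10*6) + 30) = 420*((-6 - 60) + 30) = 420*(-66 + 30) = 420*(-36) = -15120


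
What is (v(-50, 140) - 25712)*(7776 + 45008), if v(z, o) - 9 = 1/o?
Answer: -47484737124/35 ≈ -1.3567e+9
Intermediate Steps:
v(z, o) = 9 + 1/o
(v(-50, 140) - 25712)*(7776 + 45008) = ((9 + 1/140) - 25712)*(7776 + 45008) = ((9 + 1/140) - 25712)*52784 = (1261/140 - 25712)*52784 = -3598419/140*52784 = -47484737124/35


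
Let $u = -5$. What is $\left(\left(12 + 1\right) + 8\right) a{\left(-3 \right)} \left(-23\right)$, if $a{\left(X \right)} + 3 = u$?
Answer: $3864$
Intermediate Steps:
$a{\left(X \right)} = -8$ ($a{\left(X \right)} = -3 - 5 = -8$)
$\left(\left(12 + 1\right) + 8\right) a{\left(-3 \right)} \left(-23\right) = \left(\left(12 + 1\right) + 8\right) \left(-8\right) \left(-23\right) = \left(13 + 8\right) \left(-8\right) \left(-23\right) = 21 \left(-8\right) \left(-23\right) = \left(-168\right) \left(-23\right) = 3864$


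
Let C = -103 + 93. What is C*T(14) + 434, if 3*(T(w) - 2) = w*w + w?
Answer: -286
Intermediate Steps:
T(w) = 2 + w/3 + w**2/3 (T(w) = 2 + (w*w + w)/3 = 2 + (w**2 + w)/3 = 2 + (w + w**2)/3 = 2 + (w/3 + w**2/3) = 2 + w/3 + w**2/3)
C = -10
C*T(14) + 434 = -10*(2 + (1/3)*14 + (1/3)*14**2) + 434 = -10*(2 + 14/3 + (1/3)*196) + 434 = -10*(2 + 14/3 + 196/3) + 434 = -10*72 + 434 = -720 + 434 = -286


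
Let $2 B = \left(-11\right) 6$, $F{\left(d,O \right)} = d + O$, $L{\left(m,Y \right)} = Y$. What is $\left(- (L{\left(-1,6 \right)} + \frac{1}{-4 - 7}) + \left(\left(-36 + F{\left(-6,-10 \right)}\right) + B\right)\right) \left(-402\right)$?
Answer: $\frac{402000}{11} \approx 36545.0$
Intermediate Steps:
$F{\left(d,O \right)} = O + d$
$B = -33$ ($B = \frac{\left(-11\right) 6}{2} = \frac{1}{2} \left(-66\right) = -33$)
$\left(- (L{\left(-1,6 \right)} + \frac{1}{-4 - 7}) + \left(\left(-36 + F{\left(-6,-10 \right)}\right) + B\right)\right) \left(-402\right) = \left(- (6 + \frac{1}{-4 - 7}) - 85\right) \left(-402\right) = \left(- (6 + \frac{1}{-11}) - 85\right) \left(-402\right) = \left(- (6 - \frac{1}{11}) - 85\right) \left(-402\right) = \left(\left(-1\right) \frac{65}{11} - 85\right) \left(-402\right) = \left(- \frac{65}{11} - 85\right) \left(-402\right) = \left(- \frac{1000}{11}\right) \left(-402\right) = \frac{402000}{11}$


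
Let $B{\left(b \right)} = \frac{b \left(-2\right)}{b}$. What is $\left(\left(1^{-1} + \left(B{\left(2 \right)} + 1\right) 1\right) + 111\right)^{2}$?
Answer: $12321$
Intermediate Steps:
$B{\left(b \right)} = -2$ ($B{\left(b \right)} = \frac{\left(-2\right) b}{b} = -2$)
$\left(\left(1^{-1} + \left(B{\left(2 \right)} + 1\right) 1\right) + 111\right)^{2} = \left(\left(1^{-1} + \left(-2 + 1\right) 1\right) + 111\right)^{2} = \left(\left(1 - 1\right) + 111\right)^{2} = \left(0 + 111\right)^{2} = 111^{2} = 12321$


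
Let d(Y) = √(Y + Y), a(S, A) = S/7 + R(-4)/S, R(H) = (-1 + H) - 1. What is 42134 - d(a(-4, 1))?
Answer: 42134 - √91/7 ≈ 42133.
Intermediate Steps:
R(H) = -2 + H
a(S, A) = -6/S + S/7 (a(S, A) = S/7 + (-2 - 4)/S = S*(⅐) - 6/S = S/7 - 6/S = -6/S + S/7)
d(Y) = √2*√Y (d(Y) = √(2*Y) = √2*√Y)
42134 - d(a(-4, 1)) = 42134 - √2*√(-6/(-4) + (⅐)*(-4)) = 42134 - √2*√(-6*(-¼) - 4/7) = 42134 - √2*√(3/2 - 4/7) = 42134 - √2*√(13/14) = 42134 - √2*√182/14 = 42134 - √91/7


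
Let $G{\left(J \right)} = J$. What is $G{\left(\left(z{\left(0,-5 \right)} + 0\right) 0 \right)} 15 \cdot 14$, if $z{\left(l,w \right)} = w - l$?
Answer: $0$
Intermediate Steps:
$G{\left(\left(z{\left(0,-5 \right)} + 0\right) 0 \right)} 15 \cdot 14 = \left(\left(-5 - 0\right) + 0\right) 0 \cdot 15 \cdot 14 = \left(\left(-5 + 0\right) + 0\right) 0 \cdot 15 \cdot 14 = \left(-5 + 0\right) 0 \cdot 15 \cdot 14 = \left(-5\right) 0 \cdot 15 \cdot 14 = 0 \cdot 15 \cdot 14 = 0 \cdot 14 = 0$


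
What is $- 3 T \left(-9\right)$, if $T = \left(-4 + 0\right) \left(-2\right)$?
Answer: $216$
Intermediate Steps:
$T = 8$ ($T = \left(-4\right) \left(-2\right) = 8$)
$- 3 T \left(-9\right) = \left(-3\right) 8 \left(-9\right) = \left(-24\right) \left(-9\right) = 216$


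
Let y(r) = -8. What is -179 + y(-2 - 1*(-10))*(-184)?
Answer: 1293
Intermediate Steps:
-179 + y(-2 - 1*(-10))*(-184) = -179 - 8*(-184) = -179 + 1472 = 1293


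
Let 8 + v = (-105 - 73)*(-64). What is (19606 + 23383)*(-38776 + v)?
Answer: -1177554688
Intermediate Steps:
v = 11384 (v = -8 + (-105 - 73)*(-64) = -8 - 178*(-64) = -8 + 11392 = 11384)
(19606 + 23383)*(-38776 + v) = (19606 + 23383)*(-38776 + 11384) = 42989*(-27392) = -1177554688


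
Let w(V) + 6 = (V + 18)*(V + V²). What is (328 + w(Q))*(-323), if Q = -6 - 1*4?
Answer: -336566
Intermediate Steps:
Q = -10 (Q = -6 - 4 = -10)
w(V) = -6 + (18 + V)*(V + V²) (w(V) = -6 + (V + 18)*(V + V²) = -6 + (18 + V)*(V + V²))
(328 + w(Q))*(-323) = (328 + (-6 + (-10)³ + 18*(-10) + 19*(-10)²))*(-323) = (328 + (-6 - 1000 - 180 + 19*100))*(-323) = (328 + (-6 - 1000 - 180 + 1900))*(-323) = (328 + 714)*(-323) = 1042*(-323) = -336566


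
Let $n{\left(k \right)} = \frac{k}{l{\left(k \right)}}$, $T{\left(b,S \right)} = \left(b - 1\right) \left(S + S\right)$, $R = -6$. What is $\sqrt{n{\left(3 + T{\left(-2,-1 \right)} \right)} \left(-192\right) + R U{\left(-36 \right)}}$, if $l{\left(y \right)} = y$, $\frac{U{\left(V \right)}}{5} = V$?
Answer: $2 \sqrt{222} \approx 29.799$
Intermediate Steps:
$U{\left(V \right)} = 5 V$
$T{\left(b,S \right)} = 2 S \left(-1 + b\right)$ ($T{\left(b,S \right)} = \left(-1 + b\right) 2 S = 2 S \left(-1 + b\right)$)
$n{\left(k \right)} = 1$ ($n{\left(k \right)} = \frac{k}{k} = 1$)
$\sqrt{n{\left(3 + T{\left(-2,-1 \right)} \right)} \left(-192\right) + R U{\left(-36 \right)}} = \sqrt{1 \left(-192\right) - 6 \cdot 5 \left(-36\right)} = \sqrt{-192 - -1080} = \sqrt{-192 + 1080} = \sqrt{888} = 2 \sqrt{222}$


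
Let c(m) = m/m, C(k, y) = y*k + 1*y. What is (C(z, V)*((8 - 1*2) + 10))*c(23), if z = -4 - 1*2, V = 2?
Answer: -160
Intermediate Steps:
z = -6 (z = -4 - 2 = -6)
C(k, y) = y + k*y (C(k, y) = k*y + y = y + k*y)
c(m) = 1
(C(z, V)*((8 - 1*2) + 10))*c(23) = ((2*(1 - 6))*((8 - 1*2) + 10))*1 = ((2*(-5))*((8 - 2) + 10))*1 = -10*(6 + 10)*1 = -10*16*1 = -160*1 = -160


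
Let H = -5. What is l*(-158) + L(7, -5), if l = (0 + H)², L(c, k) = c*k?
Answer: -3985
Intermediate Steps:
l = 25 (l = (0 - 5)² = (-5)² = 25)
l*(-158) + L(7, -5) = 25*(-158) + 7*(-5) = -3950 - 35 = -3985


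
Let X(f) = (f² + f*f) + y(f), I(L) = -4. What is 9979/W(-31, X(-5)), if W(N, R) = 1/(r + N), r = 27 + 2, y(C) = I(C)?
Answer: -19958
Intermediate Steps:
y(C) = -4
r = 29
X(f) = -4 + 2*f² (X(f) = (f² + f*f) - 4 = (f² + f²) - 4 = 2*f² - 4 = -4 + 2*f²)
W(N, R) = 1/(29 + N)
9979/W(-31, X(-5)) = 9979/(1/(29 - 31)) = 9979/(1/(-2)) = 9979/(-½) = 9979*(-2) = -19958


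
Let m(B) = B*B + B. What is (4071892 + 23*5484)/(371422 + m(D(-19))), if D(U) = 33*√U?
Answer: -4198024*I/(-350731*I + 33*√19) ≈ 11.969 - 0.0049089*I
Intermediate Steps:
m(B) = B + B² (m(B) = B² + B = B + B²)
(4071892 + 23*5484)/(371422 + m(D(-19))) = (4071892 + 23*5484)/(371422 + (33*√(-19))*(1 + 33*√(-19))) = (4071892 + 126132)/(371422 + (33*(I*√19))*(1 + 33*(I*√19))) = 4198024/(371422 + (33*I*√19)*(1 + 33*I*√19)) = 4198024/(371422 + 33*I*√19*(1 + 33*I*√19))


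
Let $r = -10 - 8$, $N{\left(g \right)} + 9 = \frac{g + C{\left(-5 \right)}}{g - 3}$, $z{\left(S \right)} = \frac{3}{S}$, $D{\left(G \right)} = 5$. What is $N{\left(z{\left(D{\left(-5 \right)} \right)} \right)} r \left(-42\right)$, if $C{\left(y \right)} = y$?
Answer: $-5418$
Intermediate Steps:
$N{\left(g \right)} = -9 + \frac{-5 + g}{-3 + g}$ ($N{\left(g \right)} = -9 + \frac{g - 5}{g - 3} = -9 + \frac{-5 + g}{-3 + g}$)
$r = -18$ ($r = -10 - 8 = -18$)
$N{\left(z{\left(D{\left(-5 \right)} \right)} \right)} r \left(-42\right) = \frac{2 \left(11 - 4 \cdot \frac{3}{5}\right)}{-3 + \frac{3}{5}} \left(-18\right) \left(-42\right) = \frac{2 \left(11 - 4 \cdot 3 \cdot \frac{1}{5}\right)}{-3 + 3 \cdot \frac{1}{5}} \left(-18\right) \left(-42\right) = \frac{2 \left(11 - \frac{12}{5}\right)}{-3 + \frac{3}{5}} \left(-18\right) \left(-42\right) = \frac{2 \left(11 - \frac{12}{5}\right)}{- \frac{12}{5}} \left(-18\right) \left(-42\right) = 2 \left(- \frac{5}{12}\right) \frac{43}{5} \left(-18\right) \left(-42\right) = \left(- \frac{43}{6}\right) \left(-18\right) \left(-42\right) = 129 \left(-42\right) = -5418$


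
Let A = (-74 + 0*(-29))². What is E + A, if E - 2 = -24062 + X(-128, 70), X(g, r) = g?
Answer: -18712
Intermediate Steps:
A = 5476 (A = (-74 + 0)² = (-74)² = 5476)
E = -24188 (E = 2 + (-24062 - 128) = 2 - 24190 = -24188)
E + A = -24188 + 5476 = -18712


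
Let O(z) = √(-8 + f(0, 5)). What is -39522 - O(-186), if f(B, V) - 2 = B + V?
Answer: -39522 - I ≈ -39522.0 - 1.0*I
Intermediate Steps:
f(B, V) = 2 + B + V (f(B, V) = 2 + (B + V) = 2 + B + V)
O(z) = I (O(z) = √(-8 + (2 + 0 + 5)) = √(-8 + 7) = √(-1) = I)
-39522 - O(-186) = -39522 - I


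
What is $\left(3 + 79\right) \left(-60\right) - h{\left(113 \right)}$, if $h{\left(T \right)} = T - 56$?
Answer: $-4977$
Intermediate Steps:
$h{\left(T \right)} = -56 + T$
$\left(3 + 79\right) \left(-60\right) - h{\left(113 \right)} = \left(3 + 79\right) \left(-60\right) - \left(-56 + 113\right) = 82 \left(-60\right) - 57 = -4920 - 57 = -4977$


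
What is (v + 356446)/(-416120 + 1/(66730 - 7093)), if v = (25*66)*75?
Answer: -28637448852/24816148439 ≈ -1.1540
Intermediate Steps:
v = 123750 (v = 1650*75 = 123750)
(v + 356446)/(-416120 + 1/(66730 - 7093)) = (123750 + 356446)/(-416120 + 1/(66730 - 7093)) = 480196/(-416120 + 1/59637) = 480196/(-24816148439/59637) = 480196*(-59637/24816148439) = -28637448852/24816148439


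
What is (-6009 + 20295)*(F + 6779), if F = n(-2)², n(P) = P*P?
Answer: 97073370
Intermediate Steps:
n(P) = P²
F = 16 (F = ((-2)²)² = 4² = 16)
(-6009 + 20295)*(F + 6779) = (-6009 + 20295)*(16 + 6779) = 14286*6795 = 97073370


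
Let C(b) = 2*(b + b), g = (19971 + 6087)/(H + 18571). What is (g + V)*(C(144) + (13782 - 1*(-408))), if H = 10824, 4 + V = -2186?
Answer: -950177215872/29395 ≈ -3.2324e+7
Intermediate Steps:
V = -2190 (V = -4 - 2186 = -2190)
g = 26058/29395 (g = (19971 + 6087)/(10824 + 18571) = 26058/29395 ≈ 0.88648)
C(b) = 4*b (C(b) = 2*(2*b) = 4*b)
(g + V)*(C(144) + (13782 - 1*(-408))) = (26058/29395 - 2190)*(4*144 + (13782 - 1*(-408))) = -64348992*(576 + (13782 + 408))/29395 = -64348992*(576 + 14190)/29395 = -64348992/29395*14766 = -950177215872/29395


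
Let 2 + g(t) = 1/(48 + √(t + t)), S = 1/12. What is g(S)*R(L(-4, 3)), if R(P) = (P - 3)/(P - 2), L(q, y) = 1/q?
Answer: -355654/124407 - 13*√6/124407 ≈ -2.8591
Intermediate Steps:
R(P) = (-3 + P)/(-2 + P)
S = 1/12 ≈ 0.083333
g(t) = -2 + 1/(48 + √2*√t) (g(t) = -2 + 1/(48 + √(t + t)) = -2 + 1/(48 + √(2*t)) = -2 + 1/(48 + √2*√t))
g(S)*R(L(-4, 3)) = ((-95 - 2*√2*√(1/12))/(48 + √2*√(1/12)))*((-3 + 1/(-4))/(-2 + 1/(-4))) = ((-95 - 2*√2*√3/6)/(48 + √2*(√3/6)))*((-3 - ¼)/(-2 - ¼)) = ((-95 - √6/3)/(48 + √6/6))*(-13/4/(-9/4)) = ((-95 - √6/3)/(48 + √6/6))*(-4/9*(-13/4)) = ((-95 - √6/3)/(48 + √6/6))*(13/9) = 13*(-95 - √6/3)/(9*(48 + √6/6))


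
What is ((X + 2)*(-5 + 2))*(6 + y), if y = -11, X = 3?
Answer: 75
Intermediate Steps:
((X + 2)*(-5 + 2))*(6 + y) = ((3 + 2)*(-5 + 2))*(6 - 11) = (5*(-3))*(-5) = -15*(-5) = 75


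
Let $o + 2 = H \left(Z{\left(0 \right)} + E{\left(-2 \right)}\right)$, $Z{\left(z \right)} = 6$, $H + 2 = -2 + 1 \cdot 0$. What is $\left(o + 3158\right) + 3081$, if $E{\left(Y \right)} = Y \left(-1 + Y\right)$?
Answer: $6189$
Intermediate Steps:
$H = -4$ ($H = -2 + \left(-2 + 1 \cdot 0\right) = -2 + \left(-2 + 0\right) = -2 - 2 = -4$)
$o = -50$ ($o = -2 - 4 \left(6 - 2 \left(-1 - 2\right)\right) = -2 - 4 \left(6 - -6\right) = -2 - 4 \left(6 + 6\right) = -2 - 48 = -50$)
$\left(o + 3158\right) + 3081 = \left(-50 + 3158\right) + 3081 = 3108 + 3081 = 6189$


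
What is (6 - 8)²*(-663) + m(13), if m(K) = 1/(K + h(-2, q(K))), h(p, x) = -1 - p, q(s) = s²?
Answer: -37127/14 ≈ -2651.9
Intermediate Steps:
m(K) = 1/(1 + K) (m(K) = 1/(K + (-1 - 1*(-2))) = 1/(K + (-1 + 2)) = 1/(K + 1) = 1/(1 + K))
(6 - 8)²*(-663) + m(13) = (6 - 8)²*(-663) + 1/(1 + 13) = (-2)²*(-663) + 1/14 = 4*(-663) + 1/14 = -2652 + 1/14 = -37127/14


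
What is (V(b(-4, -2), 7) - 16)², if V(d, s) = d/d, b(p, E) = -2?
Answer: 225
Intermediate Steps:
V(d, s) = 1
(V(b(-4, -2), 7) - 16)² = (1 - 16)² = (-15)² = 225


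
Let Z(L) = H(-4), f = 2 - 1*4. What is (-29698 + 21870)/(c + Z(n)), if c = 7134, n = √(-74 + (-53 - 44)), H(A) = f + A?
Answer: -1957/1782 ≈ -1.0982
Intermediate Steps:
f = -2 (f = 2 - 4 = -2)
H(A) = -2 + A
n = 3*I*√19 (n = √(-74 - 97) = √(-171) = 3*I*√19 ≈ 13.077*I)
Z(L) = -6 (Z(L) = -2 - 4 = -6)
(-29698 + 21870)/(c + Z(n)) = (-29698 + 21870)/(7134 - 6) = -7828/7128 = -7828*1/7128 = -1957/1782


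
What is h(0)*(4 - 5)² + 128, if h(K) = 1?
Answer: 129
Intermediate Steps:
h(0)*(4 - 5)² + 128 = 1*(4 - 5)² + 128 = 1*(-1)² + 128 = 1*1 + 128 = 1 + 128 = 129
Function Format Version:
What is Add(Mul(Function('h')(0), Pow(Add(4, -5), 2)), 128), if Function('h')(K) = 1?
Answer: 129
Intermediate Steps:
Add(Mul(Function('h')(0), Pow(Add(4, -5), 2)), 128) = Add(Mul(1, Pow(Add(4, -5), 2)), 128) = Add(Mul(1, Pow(-1, 2)), 128) = Add(Mul(1, 1), 128) = Add(1, 128) = 129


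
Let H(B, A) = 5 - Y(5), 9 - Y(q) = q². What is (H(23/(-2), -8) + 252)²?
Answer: 74529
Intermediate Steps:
Y(q) = 9 - q²
H(B, A) = 21 (H(B, A) = 5 - (9 - 1*5²) = 5 - (9 - 1*25) = 5 - (9 - 25) = 5 - 1*(-16) = 5 + 16 = 21)
(H(23/(-2), -8) + 252)² = (21 + 252)² = 273² = 74529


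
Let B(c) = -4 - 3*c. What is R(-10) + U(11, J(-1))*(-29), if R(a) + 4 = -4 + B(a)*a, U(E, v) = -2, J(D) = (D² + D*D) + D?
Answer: -210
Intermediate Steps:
J(D) = D + 2*D² (J(D) = (D² + D²) + D = 2*D² + D = D + 2*D²)
R(a) = -8 + a*(-4 - 3*a) (R(a) = -4 + (-4 + (-4 - 3*a)*a) = -4 + (-4 + a*(-4 - 3*a)) = -8 + a*(-4 - 3*a))
R(-10) + U(11, J(-1))*(-29) = (-8 - 1*(-10)*(4 + 3*(-10))) - 2*(-29) = (-8 - 1*(-10)*(4 - 30)) + 58 = (-8 - 1*(-10)*(-26)) + 58 = (-8 - 260) + 58 = -268 + 58 = -210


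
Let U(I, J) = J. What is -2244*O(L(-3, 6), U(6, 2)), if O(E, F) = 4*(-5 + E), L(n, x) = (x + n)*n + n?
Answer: 152592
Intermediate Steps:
L(n, x) = n + n*(n + x) (L(n, x) = (n + x)*n + n = n*(n + x) + n = n + n*(n + x))
O(E, F) = -20 + 4*E
-2244*O(L(-3, 6), U(6, 2)) = -2244*(-20 + 4*(-3*(1 - 3 + 6))) = -2244*(-20 + 4*(-3*4)) = -2244*(-20 + 4*(-12)) = -2244*(-20 - 48) = -2244*(-68) = 152592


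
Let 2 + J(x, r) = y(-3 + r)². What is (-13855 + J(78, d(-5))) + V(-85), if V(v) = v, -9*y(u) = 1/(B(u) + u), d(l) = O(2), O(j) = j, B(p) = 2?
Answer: -1129301/81 ≈ -13942.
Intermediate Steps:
d(l) = 2
y(u) = -1/(9*(2 + u))
J(x, r) = -2 + (-9 + 9*r)⁻² (J(x, r) = -2 + (-1/(18 + 9*(-3 + r)))² = -2 + (-1/(18 + (-27 + 9*r)))² = -2 + (-1/(-9 + 9*r))² = -2 + (-9 + 9*r)⁻²)
(-13855 + J(78, d(-5))) + V(-85) = (-13855 + (-2 + 1/(81*(-1 + 2)²))) - 85 = (-13855 + (-2 + (1/81)/1²)) - 85 = (-13855 + (-2 + (1/81)*1)) - 85 = (-13855 + (-2 + 1/81)) - 85 = (-13855 - 161/81) - 85 = -1122416/81 - 85 = -1129301/81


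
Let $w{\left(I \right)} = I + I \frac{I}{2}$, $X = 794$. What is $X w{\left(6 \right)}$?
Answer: $19056$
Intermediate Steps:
$w{\left(I \right)} = I + \frac{I^{2}}{2}$ ($w{\left(I \right)} = I + I I \frac{1}{2} = I + I \frac{I}{2} = I + \frac{I^{2}}{2}$)
$X w{\left(6 \right)} = 794 \cdot \frac{1}{2} \cdot 6 \left(2 + 6\right) = 794 \cdot \frac{1}{2} \cdot 6 \cdot 8 = 794 \cdot 24 = 19056$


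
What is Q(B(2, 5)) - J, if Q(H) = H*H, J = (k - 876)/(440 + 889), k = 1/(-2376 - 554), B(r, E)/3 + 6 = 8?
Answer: 142749601/3893970 ≈ 36.659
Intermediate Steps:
B(r, E) = 6 (B(r, E) = -18 + 3*8 = -18 + 24 = 6)
k = -1/2930 (k = 1/(-2930) = -1/2930 ≈ -0.00034130)
J = -2566681/3893970 (J = (-1/2930 - 876)/(440 + 889) = -2566681/2930/1329 = -2566681/2930*1/1329 = -2566681/3893970 ≈ -0.65914)
Q(H) = H²
Q(B(2, 5)) - J = 6² - 1*(-2566681/3893970) = 36 + 2566681/3893970 = 142749601/3893970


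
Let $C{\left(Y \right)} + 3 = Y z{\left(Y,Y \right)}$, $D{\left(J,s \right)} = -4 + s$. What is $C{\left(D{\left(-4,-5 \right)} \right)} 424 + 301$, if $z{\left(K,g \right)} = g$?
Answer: $33373$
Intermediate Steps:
$C{\left(Y \right)} = -3 + Y^{2}$ ($C{\left(Y \right)} = -3 + Y Y = -3 + Y^{2}$)
$C{\left(D{\left(-4,-5 \right)} \right)} 424 + 301 = \left(-3 + \left(-4 - 5\right)^{2}\right) 424 + 301 = \left(-3 + \left(-9\right)^{2}\right) 424 + 301 = \left(-3 + 81\right) 424 + 301 = 78 \cdot 424 + 301 = 33072 + 301 = 33373$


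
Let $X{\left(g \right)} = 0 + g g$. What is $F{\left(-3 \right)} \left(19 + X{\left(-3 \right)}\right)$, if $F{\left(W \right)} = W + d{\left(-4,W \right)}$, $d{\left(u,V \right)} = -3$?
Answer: $-168$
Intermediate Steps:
$X{\left(g \right)} = g^{2}$ ($X{\left(g \right)} = 0 + g^{2} = g^{2}$)
$F{\left(W \right)} = -3 + W$ ($F{\left(W \right)} = W - 3 = -3 + W$)
$F{\left(-3 \right)} \left(19 + X{\left(-3 \right)}\right) = \left(-3 - 3\right) \left(19 + \left(-3\right)^{2}\right) = - 6 \left(19 + 9\right) = \left(-6\right) 28 = -168$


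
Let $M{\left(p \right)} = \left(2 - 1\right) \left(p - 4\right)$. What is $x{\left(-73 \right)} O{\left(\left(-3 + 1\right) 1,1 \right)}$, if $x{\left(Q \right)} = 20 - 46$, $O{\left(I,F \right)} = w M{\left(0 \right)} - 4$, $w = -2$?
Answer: $-104$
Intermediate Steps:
$M{\left(p \right)} = -4 + p$ ($M{\left(p \right)} = 1 \left(-4 + p\right) = -4 + p$)
$O{\left(I,F \right)} = 4$ ($O{\left(I,F \right)} = - 2 \left(-4 + 0\right) - 4 = \left(-2\right) \left(-4\right) - 4 = 8 - 4 = 4$)
$x{\left(Q \right)} = -26$ ($x{\left(Q \right)} = 20 - 46 = -26$)
$x{\left(-73 \right)} O{\left(\left(-3 + 1\right) 1,1 \right)} = \left(-26\right) 4 = -104$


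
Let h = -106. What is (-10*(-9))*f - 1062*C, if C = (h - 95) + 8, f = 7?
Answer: 205596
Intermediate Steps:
C = -193 (C = (-106 - 95) + 8 = -201 + 8 = -193)
(-10*(-9))*f - 1062*C = -10*(-9)*7 - 1062*(-193) = 90*7 + 204966 = 630 + 204966 = 205596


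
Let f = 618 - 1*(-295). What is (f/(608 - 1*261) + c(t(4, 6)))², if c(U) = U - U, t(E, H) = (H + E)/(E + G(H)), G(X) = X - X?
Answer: 833569/120409 ≈ 6.9228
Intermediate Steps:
G(X) = 0
f = 913 (f = 618 + 295 = 913)
t(E, H) = (E + H)/E (t(E, H) = (H + E)/(E + 0) = (E + H)/E)
c(U) = 0
(f/(608 - 1*261) + c(t(4, 6)))² = (913/(608 - 1*261) + 0)² = (913/(608 - 261) + 0)² = (913/347 + 0)² = (913/347)² = 833569/120409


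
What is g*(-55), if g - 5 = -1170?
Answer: 64075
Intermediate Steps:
g = -1165 (g = 5 - 1170 = -1165)
g*(-55) = -1165*(-55) = 64075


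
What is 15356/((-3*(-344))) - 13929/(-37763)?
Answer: 148565839/9742854 ≈ 15.249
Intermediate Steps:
15356/((-3*(-344))) - 13929/(-37763) = 15356/1032 - 13929*(-1/37763) = 15356*(1/1032) + 13929/37763 = 3839/258 + 13929/37763 = 148565839/9742854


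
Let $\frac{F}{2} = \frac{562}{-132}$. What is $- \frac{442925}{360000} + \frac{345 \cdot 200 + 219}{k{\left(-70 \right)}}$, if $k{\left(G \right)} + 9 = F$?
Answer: $- \frac{16451554613}{4161600} \approx -3953.2$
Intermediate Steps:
$F = - \frac{281}{33}$ ($F = 2 \frac{562}{-132} = 2 \cdot 562 \left(- \frac{1}{132}\right) = 2 \left(- \frac{281}{66}\right) = - \frac{281}{33} \approx -8.5152$)
$k{\left(G \right)} = - \frac{578}{33}$ ($k{\left(G \right)} = -9 - \frac{281}{33} = - \frac{578}{33}$)
$- \frac{442925}{360000} + \frac{345 \cdot 200 + 219}{k{\left(-70 \right)}} = - \frac{442925}{360000} + \frac{345 \cdot 200 + 219}{- \frac{578}{33}} = \left(-442925\right) \frac{1}{360000} + \left(69000 + 219\right) \left(- \frac{33}{578}\right) = - \frac{17717}{14400} + 69219 \left(- \frac{33}{578}\right) = - \frac{17717}{14400} - \frac{2284227}{578} = - \frac{16451554613}{4161600}$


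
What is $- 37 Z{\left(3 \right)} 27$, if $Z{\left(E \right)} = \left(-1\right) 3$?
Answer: $2997$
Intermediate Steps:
$Z{\left(E \right)} = -3$
$- 37 Z{\left(3 \right)} 27 = \left(-37\right) \left(-3\right) 27 = 111 \cdot 27 = 2997$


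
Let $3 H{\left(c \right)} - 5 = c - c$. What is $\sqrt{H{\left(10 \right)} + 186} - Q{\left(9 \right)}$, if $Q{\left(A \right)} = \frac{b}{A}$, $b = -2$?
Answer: $\frac{2}{9} + \frac{\sqrt{1689}}{3} \approx 13.921$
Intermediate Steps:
$H{\left(c \right)} = \frac{5}{3}$ ($H{\left(c \right)} = \frac{5}{3} + \frac{c - c}{3} = \frac{5}{3} + \frac{1}{3} \cdot 0 = \frac{5}{3} + 0 = \frac{5}{3}$)
$Q{\left(A \right)} = - \frac{2}{A}$
$\sqrt{H{\left(10 \right)} + 186} - Q{\left(9 \right)} = \sqrt{\frac{5}{3} + 186} - - \frac{2}{9} = \sqrt{\frac{563}{3}} - \left(-2\right) \frac{1}{9} = \frac{\sqrt{1689}}{3} - - \frac{2}{9} = \frac{\sqrt{1689}}{3} + \frac{2}{9} = \frac{2}{9} + \frac{\sqrt{1689}}{3}$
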